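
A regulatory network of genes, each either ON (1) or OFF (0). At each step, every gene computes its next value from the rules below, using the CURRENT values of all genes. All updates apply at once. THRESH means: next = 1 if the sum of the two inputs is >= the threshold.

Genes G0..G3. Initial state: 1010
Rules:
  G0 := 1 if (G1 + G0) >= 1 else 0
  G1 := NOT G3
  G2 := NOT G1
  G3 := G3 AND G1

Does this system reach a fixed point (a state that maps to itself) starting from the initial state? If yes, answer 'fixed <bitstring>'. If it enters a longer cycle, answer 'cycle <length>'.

Step 0: 1010
Step 1: G0=(0+1>=1)=1 G1=NOT G3=NOT 0=1 G2=NOT G1=NOT 0=1 G3=G3&G1=0&0=0 -> 1110
Step 2: G0=(1+1>=1)=1 G1=NOT G3=NOT 0=1 G2=NOT G1=NOT 1=0 G3=G3&G1=0&1=0 -> 1100
Step 3: G0=(1+1>=1)=1 G1=NOT G3=NOT 0=1 G2=NOT G1=NOT 1=0 G3=G3&G1=0&1=0 -> 1100
Fixed point reached at step 2: 1100

Answer: fixed 1100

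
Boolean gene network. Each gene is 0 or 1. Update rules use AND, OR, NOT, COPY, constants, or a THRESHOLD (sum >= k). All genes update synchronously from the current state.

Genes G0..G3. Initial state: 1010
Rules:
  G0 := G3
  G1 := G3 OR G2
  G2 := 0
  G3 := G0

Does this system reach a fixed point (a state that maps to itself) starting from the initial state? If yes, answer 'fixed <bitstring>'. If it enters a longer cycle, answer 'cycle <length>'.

Answer: cycle 2

Derivation:
Step 0: 1010
Step 1: G0=G3=0 G1=G3|G2=0|1=1 G2=0(const) G3=G0=1 -> 0101
Step 2: G0=G3=1 G1=G3|G2=1|0=1 G2=0(const) G3=G0=0 -> 1100
Step 3: G0=G3=0 G1=G3|G2=0|0=0 G2=0(const) G3=G0=1 -> 0001
Step 4: G0=G3=1 G1=G3|G2=1|0=1 G2=0(const) G3=G0=0 -> 1100
Cycle of length 2 starting at step 2 -> no fixed point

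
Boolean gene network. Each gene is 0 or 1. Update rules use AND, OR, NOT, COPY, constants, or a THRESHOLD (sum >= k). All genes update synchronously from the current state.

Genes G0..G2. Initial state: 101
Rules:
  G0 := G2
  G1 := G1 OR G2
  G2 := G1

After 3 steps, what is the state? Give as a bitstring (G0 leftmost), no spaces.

Step 1: G0=G2=1 G1=G1|G2=0|1=1 G2=G1=0 -> 110
Step 2: G0=G2=0 G1=G1|G2=1|0=1 G2=G1=1 -> 011
Step 3: G0=G2=1 G1=G1|G2=1|1=1 G2=G1=1 -> 111

111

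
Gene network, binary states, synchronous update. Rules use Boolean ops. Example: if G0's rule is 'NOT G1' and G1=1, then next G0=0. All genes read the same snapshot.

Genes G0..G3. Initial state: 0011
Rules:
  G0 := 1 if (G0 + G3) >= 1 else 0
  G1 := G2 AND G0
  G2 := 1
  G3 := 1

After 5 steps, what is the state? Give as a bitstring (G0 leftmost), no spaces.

Step 1: G0=(0+1>=1)=1 G1=G2&G0=1&0=0 G2=1(const) G3=1(const) -> 1011
Step 2: G0=(1+1>=1)=1 G1=G2&G0=1&1=1 G2=1(const) G3=1(const) -> 1111
Step 3: G0=(1+1>=1)=1 G1=G2&G0=1&1=1 G2=1(const) G3=1(const) -> 1111
Step 4: G0=(1+1>=1)=1 G1=G2&G0=1&1=1 G2=1(const) G3=1(const) -> 1111
Step 5: G0=(1+1>=1)=1 G1=G2&G0=1&1=1 G2=1(const) G3=1(const) -> 1111

1111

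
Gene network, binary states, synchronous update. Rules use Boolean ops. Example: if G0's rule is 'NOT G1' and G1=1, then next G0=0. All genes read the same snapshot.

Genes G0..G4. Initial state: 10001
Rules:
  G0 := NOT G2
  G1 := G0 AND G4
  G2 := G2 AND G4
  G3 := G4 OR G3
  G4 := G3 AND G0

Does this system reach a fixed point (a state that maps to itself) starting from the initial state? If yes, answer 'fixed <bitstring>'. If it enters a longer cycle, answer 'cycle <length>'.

Answer: fixed 11011

Derivation:
Step 0: 10001
Step 1: G0=NOT G2=NOT 0=1 G1=G0&G4=1&1=1 G2=G2&G4=0&1=0 G3=G4|G3=1|0=1 G4=G3&G0=0&1=0 -> 11010
Step 2: G0=NOT G2=NOT 0=1 G1=G0&G4=1&0=0 G2=G2&G4=0&0=0 G3=G4|G3=0|1=1 G4=G3&G0=1&1=1 -> 10011
Step 3: G0=NOT G2=NOT 0=1 G1=G0&G4=1&1=1 G2=G2&G4=0&1=0 G3=G4|G3=1|1=1 G4=G3&G0=1&1=1 -> 11011
Step 4: G0=NOT G2=NOT 0=1 G1=G0&G4=1&1=1 G2=G2&G4=0&1=0 G3=G4|G3=1|1=1 G4=G3&G0=1&1=1 -> 11011
Fixed point reached at step 3: 11011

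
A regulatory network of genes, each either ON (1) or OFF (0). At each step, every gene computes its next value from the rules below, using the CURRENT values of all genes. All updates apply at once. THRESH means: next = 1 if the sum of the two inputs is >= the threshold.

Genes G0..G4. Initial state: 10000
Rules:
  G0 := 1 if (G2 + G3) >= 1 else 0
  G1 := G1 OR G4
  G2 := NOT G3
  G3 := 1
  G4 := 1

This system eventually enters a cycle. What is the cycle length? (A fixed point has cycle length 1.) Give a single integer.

Step 0: 10000
Step 1: G0=(0+0>=1)=0 G1=G1|G4=0|0=0 G2=NOT G3=NOT 0=1 G3=1(const) G4=1(const) -> 00111
Step 2: G0=(1+1>=1)=1 G1=G1|G4=0|1=1 G2=NOT G3=NOT 1=0 G3=1(const) G4=1(const) -> 11011
Step 3: G0=(0+1>=1)=1 G1=G1|G4=1|1=1 G2=NOT G3=NOT 1=0 G3=1(const) G4=1(const) -> 11011
State from step 3 equals state from step 2 -> cycle length 1

Answer: 1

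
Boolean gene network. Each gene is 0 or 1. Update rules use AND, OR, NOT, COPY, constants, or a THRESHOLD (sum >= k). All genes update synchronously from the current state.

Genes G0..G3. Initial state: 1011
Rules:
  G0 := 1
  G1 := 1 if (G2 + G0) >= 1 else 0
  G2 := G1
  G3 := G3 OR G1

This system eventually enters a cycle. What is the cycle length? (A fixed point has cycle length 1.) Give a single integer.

Answer: 1

Derivation:
Step 0: 1011
Step 1: G0=1(const) G1=(1+1>=1)=1 G2=G1=0 G3=G3|G1=1|0=1 -> 1101
Step 2: G0=1(const) G1=(0+1>=1)=1 G2=G1=1 G3=G3|G1=1|1=1 -> 1111
Step 3: G0=1(const) G1=(1+1>=1)=1 G2=G1=1 G3=G3|G1=1|1=1 -> 1111
State from step 3 equals state from step 2 -> cycle length 1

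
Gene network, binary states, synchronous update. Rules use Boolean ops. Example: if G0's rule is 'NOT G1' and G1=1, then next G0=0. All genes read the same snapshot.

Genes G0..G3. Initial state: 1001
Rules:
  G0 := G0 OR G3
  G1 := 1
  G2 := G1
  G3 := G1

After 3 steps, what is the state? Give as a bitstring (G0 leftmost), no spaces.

Step 1: G0=G0|G3=1|1=1 G1=1(const) G2=G1=0 G3=G1=0 -> 1100
Step 2: G0=G0|G3=1|0=1 G1=1(const) G2=G1=1 G3=G1=1 -> 1111
Step 3: G0=G0|G3=1|1=1 G1=1(const) G2=G1=1 G3=G1=1 -> 1111

1111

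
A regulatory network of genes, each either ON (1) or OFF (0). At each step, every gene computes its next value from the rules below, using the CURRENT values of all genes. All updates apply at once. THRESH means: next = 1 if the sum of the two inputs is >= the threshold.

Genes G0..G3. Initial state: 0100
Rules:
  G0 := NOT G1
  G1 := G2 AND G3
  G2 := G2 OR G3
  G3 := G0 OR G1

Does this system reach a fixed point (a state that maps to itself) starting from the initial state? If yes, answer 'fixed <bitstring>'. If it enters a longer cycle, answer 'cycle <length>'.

Step 0: 0100
Step 1: G0=NOT G1=NOT 1=0 G1=G2&G3=0&0=0 G2=G2|G3=0|0=0 G3=G0|G1=0|1=1 -> 0001
Step 2: G0=NOT G1=NOT 0=1 G1=G2&G3=0&1=0 G2=G2|G3=0|1=1 G3=G0|G1=0|0=0 -> 1010
Step 3: G0=NOT G1=NOT 0=1 G1=G2&G3=1&0=0 G2=G2|G3=1|0=1 G3=G0|G1=1|0=1 -> 1011
Step 4: G0=NOT G1=NOT 0=1 G1=G2&G3=1&1=1 G2=G2|G3=1|1=1 G3=G0|G1=1|0=1 -> 1111
Step 5: G0=NOT G1=NOT 1=0 G1=G2&G3=1&1=1 G2=G2|G3=1|1=1 G3=G0|G1=1|1=1 -> 0111
Step 6: G0=NOT G1=NOT 1=0 G1=G2&G3=1&1=1 G2=G2|G3=1|1=1 G3=G0|G1=0|1=1 -> 0111
Fixed point reached at step 5: 0111

Answer: fixed 0111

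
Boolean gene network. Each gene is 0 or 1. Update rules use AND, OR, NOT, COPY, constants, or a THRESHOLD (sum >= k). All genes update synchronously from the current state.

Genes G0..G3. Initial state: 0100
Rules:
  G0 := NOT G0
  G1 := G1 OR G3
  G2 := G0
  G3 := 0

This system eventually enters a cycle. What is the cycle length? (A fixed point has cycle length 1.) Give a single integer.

Answer: 2

Derivation:
Step 0: 0100
Step 1: G0=NOT G0=NOT 0=1 G1=G1|G3=1|0=1 G2=G0=0 G3=0(const) -> 1100
Step 2: G0=NOT G0=NOT 1=0 G1=G1|G3=1|0=1 G2=G0=1 G3=0(const) -> 0110
Step 3: G0=NOT G0=NOT 0=1 G1=G1|G3=1|0=1 G2=G0=0 G3=0(const) -> 1100
State from step 3 equals state from step 1 -> cycle length 2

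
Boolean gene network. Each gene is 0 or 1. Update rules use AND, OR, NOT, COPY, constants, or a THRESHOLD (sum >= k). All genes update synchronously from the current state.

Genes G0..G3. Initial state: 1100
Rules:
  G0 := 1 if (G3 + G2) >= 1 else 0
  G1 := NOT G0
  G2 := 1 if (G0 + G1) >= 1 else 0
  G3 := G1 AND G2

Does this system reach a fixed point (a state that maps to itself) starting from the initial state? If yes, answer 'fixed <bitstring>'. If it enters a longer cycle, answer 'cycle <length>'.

Answer: cycle 2

Derivation:
Step 0: 1100
Step 1: G0=(0+0>=1)=0 G1=NOT G0=NOT 1=0 G2=(1+1>=1)=1 G3=G1&G2=1&0=0 -> 0010
Step 2: G0=(0+1>=1)=1 G1=NOT G0=NOT 0=1 G2=(0+0>=1)=0 G3=G1&G2=0&1=0 -> 1100
Cycle of length 2 starting at step 0 -> no fixed point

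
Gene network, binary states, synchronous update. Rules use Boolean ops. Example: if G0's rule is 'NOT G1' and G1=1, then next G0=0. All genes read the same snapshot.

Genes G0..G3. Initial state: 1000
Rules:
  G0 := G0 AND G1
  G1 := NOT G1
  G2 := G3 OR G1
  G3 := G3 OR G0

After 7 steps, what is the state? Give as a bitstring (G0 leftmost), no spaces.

Step 1: G0=G0&G1=1&0=0 G1=NOT G1=NOT 0=1 G2=G3|G1=0|0=0 G3=G3|G0=0|1=1 -> 0101
Step 2: G0=G0&G1=0&1=0 G1=NOT G1=NOT 1=0 G2=G3|G1=1|1=1 G3=G3|G0=1|0=1 -> 0011
Step 3: G0=G0&G1=0&0=0 G1=NOT G1=NOT 0=1 G2=G3|G1=1|0=1 G3=G3|G0=1|0=1 -> 0111
Step 4: G0=G0&G1=0&1=0 G1=NOT G1=NOT 1=0 G2=G3|G1=1|1=1 G3=G3|G0=1|0=1 -> 0011
Step 5: G0=G0&G1=0&0=0 G1=NOT G1=NOT 0=1 G2=G3|G1=1|0=1 G3=G3|G0=1|0=1 -> 0111
Step 6: G0=G0&G1=0&1=0 G1=NOT G1=NOT 1=0 G2=G3|G1=1|1=1 G3=G3|G0=1|0=1 -> 0011
Step 7: G0=G0&G1=0&0=0 G1=NOT G1=NOT 0=1 G2=G3|G1=1|0=1 G3=G3|G0=1|0=1 -> 0111

0111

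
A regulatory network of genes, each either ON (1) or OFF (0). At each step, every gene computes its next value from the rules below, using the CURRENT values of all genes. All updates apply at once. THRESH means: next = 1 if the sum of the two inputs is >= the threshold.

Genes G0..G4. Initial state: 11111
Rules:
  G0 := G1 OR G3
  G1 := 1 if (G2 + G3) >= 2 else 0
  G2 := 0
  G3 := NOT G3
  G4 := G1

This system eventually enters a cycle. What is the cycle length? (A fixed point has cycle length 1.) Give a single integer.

Answer: 2

Derivation:
Step 0: 11111
Step 1: G0=G1|G3=1|1=1 G1=(1+1>=2)=1 G2=0(const) G3=NOT G3=NOT 1=0 G4=G1=1 -> 11001
Step 2: G0=G1|G3=1|0=1 G1=(0+0>=2)=0 G2=0(const) G3=NOT G3=NOT 0=1 G4=G1=1 -> 10011
Step 3: G0=G1|G3=0|1=1 G1=(0+1>=2)=0 G2=0(const) G3=NOT G3=NOT 1=0 G4=G1=0 -> 10000
Step 4: G0=G1|G3=0|0=0 G1=(0+0>=2)=0 G2=0(const) G3=NOT G3=NOT 0=1 G4=G1=0 -> 00010
Step 5: G0=G1|G3=0|1=1 G1=(0+1>=2)=0 G2=0(const) G3=NOT G3=NOT 1=0 G4=G1=0 -> 10000
State from step 5 equals state from step 3 -> cycle length 2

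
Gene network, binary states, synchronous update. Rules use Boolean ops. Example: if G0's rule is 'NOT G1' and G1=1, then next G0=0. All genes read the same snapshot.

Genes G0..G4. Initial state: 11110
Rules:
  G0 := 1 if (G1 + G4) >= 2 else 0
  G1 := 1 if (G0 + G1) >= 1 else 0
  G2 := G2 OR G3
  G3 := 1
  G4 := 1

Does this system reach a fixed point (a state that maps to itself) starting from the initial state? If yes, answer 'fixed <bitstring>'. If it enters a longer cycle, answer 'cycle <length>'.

Step 0: 11110
Step 1: G0=(1+0>=2)=0 G1=(1+1>=1)=1 G2=G2|G3=1|1=1 G3=1(const) G4=1(const) -> 01111
Step 2: G0=(1+1>=2)=1 G1=(0+1>=1)=1 G2=G2|G3=1|1=1 G3=1(const) G4=1(const) -> 11111
Step 3: G0=(1+1>=2)=1 G1=(1+1>=1)=1 G2=G2|G3=1|1=1 G3=1(const) G4=1(const) -> 11111
Fixed point reached at step 2: 11111

Answer: fixed 11111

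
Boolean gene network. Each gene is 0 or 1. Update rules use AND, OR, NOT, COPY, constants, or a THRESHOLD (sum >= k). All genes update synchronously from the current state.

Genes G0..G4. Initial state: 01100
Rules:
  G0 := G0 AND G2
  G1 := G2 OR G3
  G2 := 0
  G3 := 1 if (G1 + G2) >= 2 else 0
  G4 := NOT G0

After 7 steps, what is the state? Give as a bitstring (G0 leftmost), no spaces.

Step 1: G0=G0&G2=0&1=0 G1=G2|G3=1|0=1 G2=0(const) G3=(1+1>=2)=1 G4=NOT G0=NOT 0=1 -> 01011
Step 2: G0=G0&G2=0&0=0 G1=G2|G3=0|1=1 G2=0(const) G3=(1+0>=2)=0 G4=NOT G0=NOT 0=1 -> 01001
Step 3: G0=G0&G2=0&0=0 G1=G2|G3=0|0=0 G2=0(const) G3=(1+0>=2)=0 G4=NOT G0=NOT 0=1 -> 00001
Step 4: G0=G0&G2=0&0=0 G1=G2|G3=0|0=0 G2=0(const) G3=(0+0>=2)=0 G4=NOT G0=NOT 0=1 -> 00001
Step 5: G0=G0&G2=0&0=0 G1=G2|G3=0|0=0 G2=0(const) G3=(0+0>=2)=0 G4=NOT G0=NOT 0=1 -> 00001
Step 6: G0=G0&G2=0&0=0 G1=G2|G3=0|0=0 G2=0(const) G3=(0+0>=2)=0 G4=NOT G0=NOT 0=1 -> 00001
Step 7: G0=G0&G2=0&0=0 G1=G2|G3=0|0=0 G2=0(const) G3=(0+0>=2)=0 G4=NOT G0=NOT 0=1 -> 00001

00001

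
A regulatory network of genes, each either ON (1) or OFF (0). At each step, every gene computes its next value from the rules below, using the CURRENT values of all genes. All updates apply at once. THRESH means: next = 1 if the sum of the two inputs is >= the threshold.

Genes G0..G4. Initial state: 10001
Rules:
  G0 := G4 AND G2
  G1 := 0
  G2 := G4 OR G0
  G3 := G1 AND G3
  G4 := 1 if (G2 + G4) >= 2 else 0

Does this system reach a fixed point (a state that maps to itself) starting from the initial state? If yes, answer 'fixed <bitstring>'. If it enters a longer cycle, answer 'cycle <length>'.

Answer: fixed 00000

Derivation:
Step 0: 10001
Step 1: G0=G4&G2=1&0=0 G1=0(const) G2=G4|G0=1|1=1 G3=G1&G3=0&0=0 G4=(0+1>=2)=0 -> 00100
Step 2: G0=G4&G2=0&1=0 G1=0(const) G2=G4|G0=0|0=0 G3=G1&G3=0&0=0 G4=(1+0>=2)=0 -> 00000
Step 3: G0=G4&G2=0&0=0 G1=0(const) G2=G4|G0=0|0=0 G3=G1&G3=0&0=0 G4=(0+0>=2)=0 -> 00000
Fixed point reached at step 2: 00000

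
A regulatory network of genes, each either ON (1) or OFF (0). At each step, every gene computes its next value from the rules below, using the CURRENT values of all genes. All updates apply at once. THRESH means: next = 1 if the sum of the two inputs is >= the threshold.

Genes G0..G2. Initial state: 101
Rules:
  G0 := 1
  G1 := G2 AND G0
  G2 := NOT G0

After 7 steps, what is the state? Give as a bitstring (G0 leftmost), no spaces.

Step 1: G0=1(const) G1=G2&G0=1&1=1 G2=NOT G0=NOT 1=0 -> 110
Step 2: G0=1(const) G1=G2&G0=0&1=0 G2=NOT G0=NOT 1=0 -> 100
Step 3: G0=1(const) G1=G2&G0=0&1=0 G2=NOT G0=NOT 1=0 -> 100
Step 4: G0=1(const) G1=G2&G0=0&1=0 G2=NOT G0=NOT 1=0 -> 100
Step 5: G0=1(const) G1=G2&G0=0&1=0 G2=NOT G0=NOT 1=0 -> 100
Step 6: G0=1(const) G1=G2&G0=0&1=0 G2=NOT G0=NOT 1=0 -> 100
Step 7: G0=1(const) G1=G2&G0=0&1=0 G2=NOT G0=NOT 1=0 -> 100

100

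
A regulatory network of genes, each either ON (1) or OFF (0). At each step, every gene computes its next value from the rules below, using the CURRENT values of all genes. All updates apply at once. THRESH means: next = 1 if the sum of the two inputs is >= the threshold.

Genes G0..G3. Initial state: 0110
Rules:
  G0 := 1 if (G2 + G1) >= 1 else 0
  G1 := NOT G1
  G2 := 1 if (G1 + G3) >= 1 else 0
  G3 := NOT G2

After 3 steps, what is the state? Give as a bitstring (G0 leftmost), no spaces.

Step 1: G0=(1+1>=1)=1 G1=NOT G1=NOT 1=0 G2=(1+0>=1)=1 G3=NOT G2=NOT 1=0 -> 1010
Step 2: G0=(1+0>=1)=1 G1=NOT G1=NOT 0=1 G2=(0+0>=1)=0 G3=NOT G2=NOT 1=0 -> 1100
Step 3: G0=(0+1>=1)=1 G1=NOT G1=NOT 1=0 G2=(1+0>=1)=1 G3=NOT G2=NOT 0=1 -> 1011

1011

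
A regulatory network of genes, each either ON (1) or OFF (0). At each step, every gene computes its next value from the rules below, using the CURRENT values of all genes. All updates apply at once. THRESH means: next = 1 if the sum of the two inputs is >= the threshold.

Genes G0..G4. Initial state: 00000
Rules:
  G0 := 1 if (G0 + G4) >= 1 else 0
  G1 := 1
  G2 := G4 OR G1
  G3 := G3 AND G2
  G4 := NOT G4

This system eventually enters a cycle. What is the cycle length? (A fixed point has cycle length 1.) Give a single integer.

Answer: 2

Derivation:
Step 0: 00000
Step 1: G0=(0+0>=1)=0 G1=1(const) G2=G4|G1=0|0=0 G3=G3&G2=0&0=0 G4=NOT G4=NOT 0=1 -> 01001
Step 2: G0=(0+1>=1)=1 G1=1(const) G2=G4|G1=1|1=1 G3=G3&G2=0&0=0 G4=NOT G4=NOT 1=0 -> 11100
Step 3: G0=(1+0>=1)=1 G1=1(const) G2=G4|G1=0|1=1 G3=G3&G2=0&1=0 G4=NOT G4=NOT 0=1 -> 11101
Step 4: G0=(1+1>=1)=1 G1=1(const) G2=G4|G1=1|1=1 G3=G3&G2=0&1=0 G4=NOT G4=NOT 1=0 -> 11100
State from step 4 equals state from step 2 -> cycle length 2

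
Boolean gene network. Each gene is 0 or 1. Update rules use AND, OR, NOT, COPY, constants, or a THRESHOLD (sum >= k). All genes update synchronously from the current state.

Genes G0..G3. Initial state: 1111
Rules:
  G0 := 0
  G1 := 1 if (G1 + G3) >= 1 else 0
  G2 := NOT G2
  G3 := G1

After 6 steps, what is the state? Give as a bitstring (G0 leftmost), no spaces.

Step 1: G0=0(const) G1=(1+1>=1)=1 G2=NOT G2=NOT 1=0 G3=G1=1 -> 0101
Step 2: G0=0(const) G1=(1+1>=1)=1 G2=NOT G2=NOT 0=1 G3=G1=1 -> 0111
Step 3: G0=0(const) G1=(1+1>=1)=1 G2=NOT G2=NOT 1=0 G3=G1=1 -> 0101
Step 4: G0=0(const) G1=(1+1>=1)=1 G2=NOT G2=NOT 0=1 G3=G1=1 -> 0111
Step 5: G0=0(const) G1=(1+1>=1)=1 G2=NOT G2=NOT 1=0 G3=G1=1 -> 0101
Step 6: G0=0(const) G1=(1+1>=1)=1 G2=NOT G2=NOT 0=1 G3=G1=1 -> 0111

0111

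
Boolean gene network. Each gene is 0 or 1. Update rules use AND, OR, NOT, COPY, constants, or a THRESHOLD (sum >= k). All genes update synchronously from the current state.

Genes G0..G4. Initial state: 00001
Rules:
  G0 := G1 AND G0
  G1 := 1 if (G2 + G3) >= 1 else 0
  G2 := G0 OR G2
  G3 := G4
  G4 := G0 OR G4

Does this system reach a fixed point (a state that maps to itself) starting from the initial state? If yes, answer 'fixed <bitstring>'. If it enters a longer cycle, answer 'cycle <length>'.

Answer: fixed 01011

Derivation:
Step 0: 00001
Step 1: G0=G1&G0=0&0=0 G1=(0+0>=1)=0 G2=G0|G2=0|0=0 G3=G4=1 G4=G0|G4=0|1=1 -> 00011
Step 2: G0=G1&G0=0&0=0 G1=(0+1>=1)=1 G2=G0|G2=0|0=0 G3=G4=1 G4=G0|G4=0|1=1 -> 01011
Step 3: G0=G1&G0=1&0=0 G1=(0+1>=1)=1 G2=G0|G2=0|0=0 G3=G4=1 G4=G0|G4=0|1=1 -> 01011
Fixed point reached at step 2: 01011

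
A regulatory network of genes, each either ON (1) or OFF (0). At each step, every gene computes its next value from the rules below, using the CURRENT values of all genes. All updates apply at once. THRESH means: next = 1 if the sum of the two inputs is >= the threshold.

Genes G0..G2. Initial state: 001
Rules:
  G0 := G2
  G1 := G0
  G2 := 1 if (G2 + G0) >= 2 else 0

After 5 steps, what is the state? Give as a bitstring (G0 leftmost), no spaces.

Step 1: G0=G2=1 G1=G0=0 G2=(1+0>=2)=0 -> 100
Step 2: G0=G2=0 G1=G0=1 G2=(0+1>=2)=0 -> 010
Step 3: G0=G2=0 G1=G0=0 G2=(0+0>=2)=0 -> 000
Step 4: G0=G2=0 G1=G0=0 G2=(0+0>=2)=0 -> 000
Step 5: G0=G2=0 G1=G0=0 G2=(0+0>=2)=0 -> 000

000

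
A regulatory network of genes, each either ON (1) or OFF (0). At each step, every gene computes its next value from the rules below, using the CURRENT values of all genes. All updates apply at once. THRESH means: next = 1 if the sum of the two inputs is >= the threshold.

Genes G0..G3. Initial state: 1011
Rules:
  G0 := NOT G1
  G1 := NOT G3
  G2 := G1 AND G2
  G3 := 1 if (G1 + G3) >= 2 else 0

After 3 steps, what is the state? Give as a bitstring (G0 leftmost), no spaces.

Step 1: G0=NOT G1=NOT 0=1 G1=NOT G3=NOT 1=0 G2=G1&G2=0&1=0 G3=(0+1>=2)=0 -> 1000
Step 2: G0=NOT G1=NOT 0=1 G1=NOT G3=NOT 0=1 G2=G1&G2=0&0=0 G3=(0+0>=2)=0 -> 1100
Step 3: G0=NOT G1=NOT 1=0 G1=NOT G3=NOT 0=1 G2=G1&G2=1&0=0 G3=(1+0>=2)=0 -> 0100

0100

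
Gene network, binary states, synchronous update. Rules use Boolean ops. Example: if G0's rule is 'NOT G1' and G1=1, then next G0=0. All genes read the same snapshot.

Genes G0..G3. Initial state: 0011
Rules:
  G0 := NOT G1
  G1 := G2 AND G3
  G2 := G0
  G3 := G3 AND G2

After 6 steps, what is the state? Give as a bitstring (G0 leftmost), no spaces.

Step 1: G0=NOT G1=NOT 0=1 G1=G2&G3=1&1=1 G2=G0=0 G3=G3&G2=1&1=1 -> 1101
Step 2: G0=NOT G1=NOT 1=0 G1=G2&G3=0&1=0 G2=G0=1 G3=G3&G2=1&0=0 -> 0010
Step 3: G0=NOT G1=NOT 0=1 G1=G2&G3=1&0=0 G2=G0=0 G3=G3&G2=0&1=0 -> 1000
Step 4: G0=NOT G1=NOT 0=1 G1=G2&G3=0&0=0 G2=G0=1 G3=G3&G2=0&0=0 -> 1010
Step 5: G0=NOT G1=NOT 0=1 G1=G2&G3=1&0=0 G2=G0=1 G3=G3&G2=0&1=0 -> 1010
Step 6: G0=NOT G1=NOT 0=1 G1=G2&G3=1&0=0 G2=G0=1 G3=G3&G2=0&1=0 -> 1010

1010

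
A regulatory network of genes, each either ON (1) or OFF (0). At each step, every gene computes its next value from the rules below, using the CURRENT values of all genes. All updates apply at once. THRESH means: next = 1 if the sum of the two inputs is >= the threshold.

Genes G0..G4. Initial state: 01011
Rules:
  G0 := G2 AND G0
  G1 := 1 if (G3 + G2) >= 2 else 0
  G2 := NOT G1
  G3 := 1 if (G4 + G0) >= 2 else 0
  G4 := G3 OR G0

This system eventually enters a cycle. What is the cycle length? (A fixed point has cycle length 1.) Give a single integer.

Step 0: 01011
Step 1: G0=G2&G0=0&0=0 G1=(1+0>=2)=0 G2=NOT G1=NOT 1=0 G3=(1+0>=2)=0 G4=G3|G0=1|0=1 -> 00001
Step 2: G0=G2&G0=0&0=0 G1=(0+0>=2)=0 G2=NOT G1=NOT 0=1 G3=(1+0>=2)=0 G4=G3|G0=0|0=0 -> 00100
Step 3: G0=G2&G0=1&0=0 G1=(0+1>=2)=0 G2=NOT G1=NOT 0=1 G3=(0+0>=2)=0 G4=G3|G0=0|0=0 -> 00100
State from step 3 equals state from step 2 -> cycle length 1

Answer: 1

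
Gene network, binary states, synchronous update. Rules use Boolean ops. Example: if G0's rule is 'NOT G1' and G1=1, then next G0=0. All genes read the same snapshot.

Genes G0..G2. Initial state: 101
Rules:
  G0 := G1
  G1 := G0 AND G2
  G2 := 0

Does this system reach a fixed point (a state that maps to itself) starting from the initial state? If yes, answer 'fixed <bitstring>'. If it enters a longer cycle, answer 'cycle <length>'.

Step 0: 101
Step 1: G0=G1=0 G1=G0&G2=1&1=1 G2=0(const) -> 010
Step 2: G0=G1=1 G1=G0&G2=0&0=0 G2=0(const) -> 100
Step 3: G0=G1=0 G1=G0&G2=1&0=0 G2=0(const) -> 000
Step 4: G0=G1=0 G1=G0&G2=0&0=0 G2=0(const) -> 000
Fixed point reached at step 3: 000

Answer: fixed 000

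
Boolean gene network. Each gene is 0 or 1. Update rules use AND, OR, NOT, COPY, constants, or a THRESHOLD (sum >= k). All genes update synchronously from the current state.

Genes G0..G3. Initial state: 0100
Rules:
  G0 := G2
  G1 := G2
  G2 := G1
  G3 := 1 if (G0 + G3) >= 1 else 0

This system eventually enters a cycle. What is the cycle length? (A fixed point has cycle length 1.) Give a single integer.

Answer: 2

Derivation:
Step 0: 0100
Step 1: G0=G2=0 G1=G2=0 G2=G1=1 G3=(0+0>=1)=0 -> 0010
Step 2: G0=G2=1 G1=G2=1 G2=G1=0 G3=(0+0>=1)=0 -> 1100
Step 3: G0=G2=0 G1=G2=0 G2=G1=1 G3=(1+0>=1)=1 -> 0011
Step 4: G0=G2=1 G1=G2=1 G2=G1=0 G3=(0+1>=1)=1 -> 1101
Step 5: G0=G2=0 G1=G2=0 G2=G1=1 G3=(1+1>=1)=1 -> 0011
State from step 5 equals state from step 3 -> cycle length 2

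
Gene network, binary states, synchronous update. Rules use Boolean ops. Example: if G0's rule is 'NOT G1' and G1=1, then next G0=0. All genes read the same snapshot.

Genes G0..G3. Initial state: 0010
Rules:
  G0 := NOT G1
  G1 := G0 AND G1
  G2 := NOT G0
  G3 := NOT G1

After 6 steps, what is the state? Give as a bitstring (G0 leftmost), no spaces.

Step 1: G0=NOT G1=NOT 0=1 G1=G0&G1=0&0=0 G2=NOT G0=NOT 0=1 G3=NOT G1=NOT 0=1 -> 1011
Step 2: G0=NOT G1=NOT 0=1 G1=G0&G1=1&0=0 G2=NOT G0=NOT 1=0 G3=NOT G1=NOT 0=1 -> 1001
Step 3: G0=NOT G1=NOT 0=1 G1=G0&G1=1&0=0 G2=NOT G0=NOT 1=0 G3=NOT G1=NOT 0=1 -> 1001
Step 4: G0=NOT G1=NOT 0=1 G1=G0&G1=1&0=0 G2=NOT G0=NOT 1=0 G3=NOT G1=NOT 0=1 -> 1001
Step 5: G0=NOT G1=NOT 0=1 G1=G0&G1=1&0=0 G2=NOT G0=NOT 1=0 G3=NOT G1=NOT 0=1 -> 1001
Step 6: G0=NOT G1=NOT 0=1 G1=G0&G1=1&0=0 G2=NOT G0=NOT 1=0 G3=NOT G1=NOT 0=1 -> 1001

1001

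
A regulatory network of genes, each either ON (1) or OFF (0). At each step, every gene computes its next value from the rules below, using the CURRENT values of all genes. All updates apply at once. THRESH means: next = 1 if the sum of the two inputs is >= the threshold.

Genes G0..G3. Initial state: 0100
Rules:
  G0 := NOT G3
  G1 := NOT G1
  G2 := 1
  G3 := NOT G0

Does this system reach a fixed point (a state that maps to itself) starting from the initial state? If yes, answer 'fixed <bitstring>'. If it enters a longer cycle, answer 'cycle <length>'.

Step 0: 0100
Step 1: G0=NOT G3=NOT 0=1 G1=NOT G1=NOT 1=0 G2=1(const) G3=NOT G0=NOT 0=1 -> 1011
Step 2: G0=NOT G3=NOT 1=0 G1=NOT G1=NOT 0=1 G2=1(const) G3=NOT G0=NOT 1=0 -> 0110
Step 3: G0=NOT G3=NOT 0=1 G1=NOT G1=NOT 1=0 G2=1(const) G3=NOT G0=NOT 0=1 -> 1011
Cycle of length 2 starting at step 1 -> no fixed point

Answer: cycle 2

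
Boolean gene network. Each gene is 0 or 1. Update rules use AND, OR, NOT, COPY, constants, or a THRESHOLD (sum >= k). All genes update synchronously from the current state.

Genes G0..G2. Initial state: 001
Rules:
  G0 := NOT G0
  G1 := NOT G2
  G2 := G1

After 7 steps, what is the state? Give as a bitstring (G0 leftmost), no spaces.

Step 1: G0=NOT G0=NOT 0=1 G1=NOT G2=NOT 1=0 G2=G1=0 -> 100
Step 2: G0=NOT G0=NOT 1=0 G1=NOT G2=NOT 0=1 G2=G1=0 -> 010
Step 3: G0=NOT G0=NOT 0=1 G1=NOT G2=NOT 0=1 G2=G1=1 -> 111
Step 4: G0=NOT G0=NOT 1=0 G1=NOT G2=NOT 1=0 G2=G1=1 -> 001
Step 5: G0=NOT G0=NOT 0=1 G1=NOT G2=NOT 1=0 G2=G1=0 -> 100
Step 6: G0=NOT G0=NOT 1=0 G1=NOT G2=NOT 0=1 G2=G1=0 -> 010
Step 7: G0=NOT G0=NOT 0=1 G1=NOT G2=NOT 0=1 G2=G1=1 -> 111

111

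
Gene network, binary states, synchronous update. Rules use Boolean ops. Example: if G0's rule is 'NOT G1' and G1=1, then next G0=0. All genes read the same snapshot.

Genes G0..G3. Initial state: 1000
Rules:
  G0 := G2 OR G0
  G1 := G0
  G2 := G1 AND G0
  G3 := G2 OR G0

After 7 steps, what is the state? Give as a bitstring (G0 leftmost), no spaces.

Step 1: G0=G2|G0=0|1=1 G1=G0=1 G2=G1&G0=0&1=0 G3=G2|G0=0|1=1 -> 1101
Step 2: G0=G2|G0=0|1=1 G1=G0=1 G2=G1&G0=1&1=1 G3=G2|G0=0|1=1 -> 1111
Step 3: G0=G2|G0=1|1=1 G1=G0=1 G2=G1&G0=1&1=1 G3=G2|G0=1|1=1 -> 1111
Step 4: G0=G2|G0=1|1=1 G1=G0=1 G2=G1&G0=1&1=1 G3=G2|G0=1|1=1 -> 1111
Step 5: G0=G2|G0=1|1=1 G1=G0=1 G2=G1&G0=1&1=1 G3=G2|G0=1|1=1 -> 1111
Step 6: G0=G2|G0=1|1=1 G1=G0=1 G2=G1&G0=1&1=1 G3=G2|G0=1|1=1 -> 1111
Step 7: G0=G2|G0=1|1=1 G1=G0=1 G2=G1&G0=1&1=1 G3=G2|G0=1|1=1 -> 1111

1111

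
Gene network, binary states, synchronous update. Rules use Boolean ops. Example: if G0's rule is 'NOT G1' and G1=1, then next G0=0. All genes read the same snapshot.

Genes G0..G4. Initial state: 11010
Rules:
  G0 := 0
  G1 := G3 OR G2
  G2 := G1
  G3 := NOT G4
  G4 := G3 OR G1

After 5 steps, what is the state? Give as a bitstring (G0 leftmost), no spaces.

Step 1: G0=0(const) G1=G3|G2=1|0=1 G2=G1=1 G3=NOT G4=NOT 0=1 G4=G3|G1=1|1=1 -> 01111
Step 2: G0=0(const) G1=G3|G2=1|1=1 G2=G1=1 G3=NOT G4=NOT 1=0 G4=G3|G1=1|1=1 -> 01101
Step 3: G0=0(const) G1=G3|G2=0|1=1 G2=G1=1 G3=NOT G4=NOT 1=0 G4=G3|G1=0|1=1 -> 01101
Step 4: G0=0(const) G1=G3|G2=0|1=1 G2=G1=1 G3=NOT G4=NOT 1=0 G4=G3|G1=0|1=1 -> 01101
Step 5: G0=0(const) G1=G3|G2=0|1=1 G2=G1=1 G3=NOT G4=NOT 1=0 G4=G3|G1=0|1=1 -> 01101

01101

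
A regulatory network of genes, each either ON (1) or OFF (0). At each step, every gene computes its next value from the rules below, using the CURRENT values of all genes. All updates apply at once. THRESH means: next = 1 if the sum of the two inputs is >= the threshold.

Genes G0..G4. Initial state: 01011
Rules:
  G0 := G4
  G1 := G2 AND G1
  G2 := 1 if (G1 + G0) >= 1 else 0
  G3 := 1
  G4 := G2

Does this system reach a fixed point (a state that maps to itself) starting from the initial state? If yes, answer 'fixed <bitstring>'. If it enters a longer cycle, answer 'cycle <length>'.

Answer: cycle 3

Derivation:
Step 0: 01011
Step 1: G0=G4=1 G1=G2&G1=0&1=0 G2=(1+0>=1)=1 G3=1(const) G4=G2=0 -> 10110
Step 2: G0=G4=0 G1=G2&G1=1&0=0 G2=(0+1>=1)=1 G3=1(const) G4=G2=1 -> 00111
Step 3: G0=G4=1 G1=G2&G1=1&0=0 G2=(0+0>=1)=0 G3=1(const) G4=G2=1 -> 10011
Step 4: G0=G4=1 G1=G2&G1=0&0=0 G2=(0+1>=1)=1 G3=1(const) G4=G2=0 -> 10110
Cycle of length 3 starting at step 1 -> no fixed point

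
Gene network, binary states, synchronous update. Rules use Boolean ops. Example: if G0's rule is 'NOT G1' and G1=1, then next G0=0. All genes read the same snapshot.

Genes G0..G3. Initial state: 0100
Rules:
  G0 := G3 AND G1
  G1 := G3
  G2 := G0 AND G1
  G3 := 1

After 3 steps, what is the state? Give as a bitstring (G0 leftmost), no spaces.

Step 1: G0=G3&G1=0&1=0 G1=G3=0 G2=G0&G1=0&1=0 G3=1(const) -> 0001
Step 2: G0=G3&G1=1&0=0 G1=G3=1 G2=G0&G1=0&0=0 G3=1(const) -> 0101
Step 3: G0=G3&G1=1&1=1 G1=G3=1 G2=G0&G1=0&1=0 G3=1(const) -> 1101

1101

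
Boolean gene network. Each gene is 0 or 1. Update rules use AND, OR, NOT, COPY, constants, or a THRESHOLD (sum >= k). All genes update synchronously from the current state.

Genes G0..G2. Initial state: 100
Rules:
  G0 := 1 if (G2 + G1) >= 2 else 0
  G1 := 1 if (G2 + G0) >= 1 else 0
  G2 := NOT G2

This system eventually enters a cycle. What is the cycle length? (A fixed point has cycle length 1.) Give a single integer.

Step 0: 100
Step 1: G0=(0+0>=2)=0 G1=(0+1>=1)=1 G2=NOT G2=NOT 0=1 -> 011
Step 2: G0=(1+1>=2)=1 G1=(1+0>=1)=1 G2=NOT G2=NOT 1=0 -> 110
Step 3: G0=(0+1>=2)=0 G1=(0+1>=1)=1 G2=NOT G2=NOT 0=1 -> 011
State from step 3 equals state from step 1 -> cycle length 2

Answer: 2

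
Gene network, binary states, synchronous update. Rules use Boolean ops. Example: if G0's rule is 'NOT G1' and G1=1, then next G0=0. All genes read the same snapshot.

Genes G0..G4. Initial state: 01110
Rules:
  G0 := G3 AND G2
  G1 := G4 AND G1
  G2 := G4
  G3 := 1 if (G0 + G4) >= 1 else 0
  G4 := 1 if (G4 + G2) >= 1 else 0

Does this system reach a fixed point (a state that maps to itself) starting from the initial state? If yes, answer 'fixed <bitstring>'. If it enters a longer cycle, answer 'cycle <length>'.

Step 0: 01110
Step 1: G0=G3&G2=1&1=1 G1=G4&G1=0&1=0 G2=G4=0 G3=(0+0>=1)=0 G4=(0+1>=1)=1 -> 10001
Step 2: G0=G3&G2=0&0=0 G1=G4&G1=1&0=0 G2=G4=1 G3=(1+1>=1)=1 G4=(1+0>=1)=1 -> 00111
Step 3: G0=G3&G2=1&1=1 G1=G4&G1=1&0=0 G2=G4=1 G3=(0+1>=1)=1 G4=(1+1>=1)=1 -> 10111
Step 4: G0=G3&G2=1&1=1 G1=G4&G1=1&0=0 G2=G4=1 G3=(1+1>=1)=1 G4=(1+1>=1)=1 -> 10111
Fixed point reached at step 3: 10111

Answer: fixed 10111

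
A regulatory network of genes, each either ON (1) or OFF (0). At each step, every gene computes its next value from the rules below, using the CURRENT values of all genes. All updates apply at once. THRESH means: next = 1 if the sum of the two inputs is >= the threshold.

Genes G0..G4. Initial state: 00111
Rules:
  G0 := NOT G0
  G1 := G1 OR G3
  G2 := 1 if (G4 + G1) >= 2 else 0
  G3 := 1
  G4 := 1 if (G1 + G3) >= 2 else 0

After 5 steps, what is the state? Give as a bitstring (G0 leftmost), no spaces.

Step 1: G0=NOT G0=NOT 0=1 G1=G1|G3=0|1=1 G2=(1+0>=2)=0 G3=1(const) G4=(0+1>=2)=0 -> 11010
Step 2: G0=NOT G0=NOT 1=0 G1=G1|G3=1|1=1 G2=(0+1>=2)=0 G3=1(const) G4=(1+1>=2)=1 -> 01011
Step 3: G0=NOT G0=NOT 0=1 G1=G1|G3=1|1=1 G2=(1+1>=2)=1 G3=1(const) G4=(1+1>=2)=1 -> 11111
Step 4: G0=NOT G0=NOT 1=0 G1=G1|G3=1|1=1 G2=(1+1>=2)=1 G3=1(const) G4=(1+1>=2)=1 -> 01111
Step 5: G0=NOT G0=NOT 0=1 G1=G1|G3=1|1=1 G2=(1+1>=2)=1 G3=1(const) G4=(1+1>=2)=1 -> 11111

11111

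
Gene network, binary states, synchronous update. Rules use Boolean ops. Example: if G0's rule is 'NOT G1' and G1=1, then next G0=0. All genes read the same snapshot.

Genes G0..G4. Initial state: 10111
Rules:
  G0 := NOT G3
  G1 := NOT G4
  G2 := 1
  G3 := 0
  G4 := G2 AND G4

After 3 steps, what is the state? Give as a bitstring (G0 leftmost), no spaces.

Step 1: G0=NOT G3=NOT 1=0 G1=NOT G4=NOT 1=0 G2=1(const) G3=0(const) G4=G2&G4=1&1=1 -> 00101
Step 2: G0=NOT G3=NOT 0=1 G1=NOT G4=NOT 1=0 G2=1(const) G3=0(const) G4=G2&G4=1&1=1 -> 10101
Step 3: G0=NOT G3=NOT 0=1 G1=NOT G4=NOT 1=0 G2=1(const) G3=0(const) G4=G2&G4=1&1=1 -> 10101

10101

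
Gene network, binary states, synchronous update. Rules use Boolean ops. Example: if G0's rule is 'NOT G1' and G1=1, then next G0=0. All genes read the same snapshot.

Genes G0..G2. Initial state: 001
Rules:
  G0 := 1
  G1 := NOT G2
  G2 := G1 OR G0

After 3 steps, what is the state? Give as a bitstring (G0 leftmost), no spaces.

Step 1: G0=1(const) G1=NOT G2=NOT 1=0 G2=G1|G0=0|0=0 -> 100
Step 2: G0=1(const) G1=NOT G2=NOT 0=1 G2=G1|G0=0|1=1 -> 111
Step 3: G0=1(const) G1=NOT G2=NOT 1=0 G2=G1|G0=1|1=1 -> 101

101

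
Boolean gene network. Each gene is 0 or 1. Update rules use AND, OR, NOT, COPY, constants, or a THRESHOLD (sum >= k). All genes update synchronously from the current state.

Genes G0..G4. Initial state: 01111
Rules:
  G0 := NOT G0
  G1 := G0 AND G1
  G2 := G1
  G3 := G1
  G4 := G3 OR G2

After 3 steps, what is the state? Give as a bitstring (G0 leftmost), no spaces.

Step 1: G0=NOT G0=NOT 0=1 G1=G0&G1=0&1=0 G2=G1=1 G3=G1=1 G4=G3|G2=1|1=1 -> 10111
Step 2: G0=NOT G0=NOT 1=0 G1=G0&G1=1&0=0 G2=G1=0 G3=G1=0 G4=G3|G2=1|1=1 -> 00001
Step 3: G0=NOT G0=NOT 0=1 G1=G0&G1=0&0=0 G2=G1=0 G3=G1=0 G4=G3|G2=0|0=0 -> 10000

10000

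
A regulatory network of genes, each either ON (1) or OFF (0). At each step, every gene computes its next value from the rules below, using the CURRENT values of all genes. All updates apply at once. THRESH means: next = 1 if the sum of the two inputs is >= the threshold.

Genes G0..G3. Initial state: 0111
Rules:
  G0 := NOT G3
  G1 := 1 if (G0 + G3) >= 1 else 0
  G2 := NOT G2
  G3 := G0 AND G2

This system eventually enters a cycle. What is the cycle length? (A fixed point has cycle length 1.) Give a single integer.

Answer: 4

Derivation:
Step 0: 0111
Step 1: G0=NOT G3=NOT 1=0 G1=(0+1>=1)=1 G2=NOT G2=NOT 1=0 G3=G0&G2=0&1=0 -> 0100
Step 2: G0=NOT G3=NOT 0=1 G1=(0+0>=1)=0 G2=NOT G2=NOT 0=1 G3=G0&G2=0&0=0 -> 1010
Step 3: G0=NOT G3=NOT 0=1 G1=(1+0>=1)=1 G2=NOT G2=NOT 1=0 G3=G0&G2=1&1=1 -> 1101
Step 4: G0=NOT G3=NOT 1=0 G1=(1+1>=1)=1 G2=NOT G2=NOT 0=1 G3=G0&G2=1&0=0 -> 0110
Step 5: G0=NOT G3=NOT 0=1 G1=(0+0>=1)=0 G2=NOT G2=NOT 1=0 G3=G0&G2=0&1=0 -> 1000
Step 6: G0=NOT G3=NOT 0=1 G1=(1+0>=1)=1 G2=NOT G2=NOT 0=1 G3=G0&G2=1&0=0 -> 1110
Step 7: G0=NOT G3=NOT 0=1 G1=(1+0>=1)=1 G2=NOT G2=NOT 1=0 G3=G0&G2=1&1=1 -> 1101
State from step 7 equals state from step 3 -> cycle length 4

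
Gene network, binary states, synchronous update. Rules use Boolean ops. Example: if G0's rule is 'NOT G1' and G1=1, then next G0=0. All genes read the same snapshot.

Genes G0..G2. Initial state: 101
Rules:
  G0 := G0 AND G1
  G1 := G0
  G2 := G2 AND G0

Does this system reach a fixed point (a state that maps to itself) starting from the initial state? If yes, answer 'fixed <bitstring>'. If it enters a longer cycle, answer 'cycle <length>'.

Step 0: 101
Step 1: G0=G0&G1=1&0=0 G1=G0=1 G2=G2&G0=1&1=1 -> 011
Step 2: G0=G0&G1=0&1=0 G1=G0=0 G2=G2&G0=1&0=0 -> 000
Step 3: G0=G0&G1=0&0=0 G1=G0=0 G2=G2&G0=0&0=0 -> 000
Fixed point reached at step 2: 000

Answer: fixed 000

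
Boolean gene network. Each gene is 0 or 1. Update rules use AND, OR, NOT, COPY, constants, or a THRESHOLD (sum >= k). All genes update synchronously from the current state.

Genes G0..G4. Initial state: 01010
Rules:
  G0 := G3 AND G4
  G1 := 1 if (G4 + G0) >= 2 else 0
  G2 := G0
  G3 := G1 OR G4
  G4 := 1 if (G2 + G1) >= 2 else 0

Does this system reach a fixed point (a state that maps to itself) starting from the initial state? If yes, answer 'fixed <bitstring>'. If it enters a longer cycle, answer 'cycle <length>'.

Step 0: 01010
Step 1: G0=G3&G4=1&0=0 G1=(0+0>=2)=0 G2=G0=0 G3=G1|G4=1|0=1 G4=(0+1>=2)=0 -> 00010
Step 2: G0=G3&G4=1&0=0 G1=(0+0>=2)=0 G2=G0=0 G3=G1|G4=0|0=0 G4=(0+0>=2)=0 -> 00000
Step 3: G0=G3&G4=0&0=0 G1=(0+0>=2)=0 G2=G0=0 G3=G1|G4=0|0=0 G4=(0+0>=2)=0 -> 00000
Fixed point reached at step 2: 00000

Answer: fixed 00000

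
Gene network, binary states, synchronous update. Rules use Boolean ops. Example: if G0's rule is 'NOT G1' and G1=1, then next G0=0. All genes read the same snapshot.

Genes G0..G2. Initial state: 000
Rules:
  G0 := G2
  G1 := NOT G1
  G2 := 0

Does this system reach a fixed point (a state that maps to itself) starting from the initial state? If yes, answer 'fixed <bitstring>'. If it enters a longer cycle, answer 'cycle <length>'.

Step 0: 000
Step 1: G0=G2=0 G1=NOT G1=NOT 0=1 G2=0(const) -> 010
Step 2: G0=G2=0 G1=NOT G1=NOT 1=0 G2=0(const) -> 000
Cycle of length 2 starting at step 0 -> no fixed point

Answer: cycle 2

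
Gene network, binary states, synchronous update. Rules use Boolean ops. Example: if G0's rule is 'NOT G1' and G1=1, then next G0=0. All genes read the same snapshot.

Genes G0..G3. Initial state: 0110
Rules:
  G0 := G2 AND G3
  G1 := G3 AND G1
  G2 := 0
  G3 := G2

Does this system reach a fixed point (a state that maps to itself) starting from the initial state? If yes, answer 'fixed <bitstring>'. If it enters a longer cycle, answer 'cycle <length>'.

Step 0: 0110
Step 1: G0=G2&G3=1&0=0 G1=G3&G1=0&1=0 G2=0(const) G3=G2=1 -> 0001
Step 2: G0=G2&G3=0&1=0 G1=G3&G1=1&0=0 G2=0(const) G3=G2=0 -> 0000
Step 3: G0=G2&G3=0&0=0 G1=G3&G1=0&0=0 G2=0(const) G3=G2=0 -> 0000
Fixed point reached at step 2: 0000

Answer: fixed 0000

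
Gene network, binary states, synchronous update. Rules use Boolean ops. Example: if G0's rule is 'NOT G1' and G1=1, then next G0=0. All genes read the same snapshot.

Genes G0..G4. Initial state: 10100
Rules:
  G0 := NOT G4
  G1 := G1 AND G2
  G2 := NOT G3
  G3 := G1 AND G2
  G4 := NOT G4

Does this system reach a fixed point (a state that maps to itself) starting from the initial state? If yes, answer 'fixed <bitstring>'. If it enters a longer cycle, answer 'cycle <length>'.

Answer: cycle 2

Derivation:
Step 0: 10100
Step 1: G0=NOT G4=NOT 0=1 G1=G1&G2=0&1=0 G2=NOT G3=NOT 0=1 G3=G1&G2=0&1=0 G4=NOT G4=NOT 0=1 -> 10101
Step 2: G0=NOT G4=NOT 1=0 G1=G1&G2=0&1=0 G2=NOT G3=NOT 0=1 G3=G1&G2=0&1=0 G4=NOT G4=NOT 1=0 -> 00100
Step 3: G0=NOT G4=NOT 0=1 G1=G1&G2=0&1=0 G2=NOT G3=NOT 0=1 G3=G1&G2=0&1=0 G4=NOT G4=NOT 0=1 -> 10101
Cycle of length 2 starting at step 1 -> no fixed point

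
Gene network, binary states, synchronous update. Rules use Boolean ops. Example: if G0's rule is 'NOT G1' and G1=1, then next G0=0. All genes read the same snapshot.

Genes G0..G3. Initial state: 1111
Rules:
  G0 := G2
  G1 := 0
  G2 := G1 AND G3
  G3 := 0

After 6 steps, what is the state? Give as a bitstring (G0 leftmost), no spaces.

Step 1: G0=G2=1 G1=0(const) G2=G1&G3=1&1=1 G3=0(const) -> 1010
Step 2: G0=G2=1 G1=0(const) G2=G1&G3=0&0=0 G3=0(const) -> 1000
Step 3: G0=G2=0 G1=0(const) G2=G1&G3=0&0=0 G3=0(const) -> 0000
Step 4: G0=G2=0 G1=0(const) G2=G1&G3=0&0=0 G3=0(const) -> 0000
Step 5: G0=G2=0 G1=0(const) G2=G1&G3=0&0=0 G3=0(const) -> 0000
Step 6: G0=G2=0 G1=0(const) G2=G1&G3=0&0=0 G3=0(const) -> 0000

0000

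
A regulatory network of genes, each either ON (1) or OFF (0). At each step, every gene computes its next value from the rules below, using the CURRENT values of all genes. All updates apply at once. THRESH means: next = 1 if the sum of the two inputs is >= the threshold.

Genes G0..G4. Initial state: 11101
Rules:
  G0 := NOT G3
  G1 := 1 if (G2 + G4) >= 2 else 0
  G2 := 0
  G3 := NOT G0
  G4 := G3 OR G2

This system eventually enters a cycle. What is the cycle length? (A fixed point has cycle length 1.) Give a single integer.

Answer: 1

Derivation:
Step 0: 11101
Step 1: G0=NOT G3=NOT 0=1 G1=(1+1>=2)=1 G2=0(const) G3=NOT G0=NOT 1=0 G4=G3|G2=0|1=1 -> 11001
Step 2: G0=NOT G3=NOT 0=1 G1=(0+1>=2)=0 G2=0(const) G3=NOT G0=NOT 1=0 G4=G3|G2=0|0=0 -> 10000
Step 3: G0=NOT G3=NOT 0=1 G1=(0+0>=2)=0 G2=0(const) G3=NOT G0=NOT 1=0 G4=G3|G2=0|0=0 -> 10000
State from step 3 equals state from step 2 -> cycle length 1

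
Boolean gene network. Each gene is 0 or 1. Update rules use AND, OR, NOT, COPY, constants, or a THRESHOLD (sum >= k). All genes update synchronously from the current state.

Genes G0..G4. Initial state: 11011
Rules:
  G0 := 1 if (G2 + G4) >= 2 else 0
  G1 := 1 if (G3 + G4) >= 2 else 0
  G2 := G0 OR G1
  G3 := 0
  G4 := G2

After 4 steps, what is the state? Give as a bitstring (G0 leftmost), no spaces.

Step 1: G0=(0+1>=2)=0 G1=(1+1>=2)=1 G2=G0|G1=1|1=1 G3=0(const) G4=G2=0 -> 01100
Step 2: G0=(1+0>=2)=0 G1=(0+0>=2)=0 G2=G0|G1=0|1=1 G3=0(const) G4=G2=1 -> 00101
Step 3: G0=(1+1>=2)=1 G1=(0+1>=2)=0 G2=G0|G1=0|0=0 G3=0(const) G4=G2=1 -> 10001
Step 4: G0=(0+1>=2)=0 G1=(0+1>=2)=0 G2=G0|G1=1|0=1 G3=0(const) G4=G2=0 -> 00100

00100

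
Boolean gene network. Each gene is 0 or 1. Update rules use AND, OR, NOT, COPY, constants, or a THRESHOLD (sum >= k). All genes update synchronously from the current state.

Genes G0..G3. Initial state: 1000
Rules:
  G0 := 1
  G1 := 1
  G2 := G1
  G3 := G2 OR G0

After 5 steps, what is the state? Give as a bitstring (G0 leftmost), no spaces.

Step 1: G0=1(const) G1=1(const) G2=G1=0 G3=G2|G0=0|1=1 -> 1101
Step 2: G0=1(const) G1=1(const) G2=G1=1 G3=G2|G0=0|1=1 -> 1111
Step 3: G0=1(const) G1=1(const) G2=G1=1 G3=G2|G0=1|1=1 -> 1111
Step 4: G0=1(const) G1=1(const) G2=G1=1 G3=G2|G0=1|1=1 -> 1111
Step 5: G0=1(const) G1=1(const) G2=G1=1 G3=G2|G0=1|1=1 -> 1111

1111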